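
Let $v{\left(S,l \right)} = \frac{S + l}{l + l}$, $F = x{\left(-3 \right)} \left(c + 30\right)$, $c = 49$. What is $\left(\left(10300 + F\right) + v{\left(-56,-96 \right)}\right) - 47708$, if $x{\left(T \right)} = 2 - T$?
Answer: $- \frac{888293}{24} \approx -37012.0$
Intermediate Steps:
$F = 395$ ($F = \left(2 - -3\right) \left(49 + 30\right) = \left(2 + 3\right) 79 = 5 \cdot 79 = 395$)
$v{\left(S,l \right)} = \frac{S + l}{2 l}$
$\left(\left(10300 + F\right) + v{\left(-56,-96 \right)}\right) - 47708 = \left(\left(10300 + 395\right) + \frac{-56 - 96}{2 \left(-96\right)}\right) - 47708 = \left(10695 + \frac{1}{2} \left(- \frac{1}{96}\right) \left(-152\right)\right) - 47708 = \left(10695 + \frac{19}{24}\right) - 47708 = \frac{256699}{24} - 47708 = - \frac{888293}{24}$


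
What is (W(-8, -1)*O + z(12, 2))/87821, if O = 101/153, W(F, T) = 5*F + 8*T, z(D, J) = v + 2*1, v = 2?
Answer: -1412/4478871 ≈ -0.00031526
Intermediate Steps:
z(D, J) = 4 (z(D, J) = 2 + 2*1 = 2 + 2 = 4)
O = 101/153 (O = 101*(1/153) = 101/153 ≈ 0.66013)
(W(-8, -1)*O + z(12, 2))/87821 = ((5*(-8) + 8*(-1))*(101/153) + 4)/87821 = ((-40 - 8)*(101/153) + 4)*(1/87821) = (-48*101/153 + 4)*(1/87821) = (-1616/51 + 4)*(1/87821) = -1412/51*1/87821 = -1412/4478871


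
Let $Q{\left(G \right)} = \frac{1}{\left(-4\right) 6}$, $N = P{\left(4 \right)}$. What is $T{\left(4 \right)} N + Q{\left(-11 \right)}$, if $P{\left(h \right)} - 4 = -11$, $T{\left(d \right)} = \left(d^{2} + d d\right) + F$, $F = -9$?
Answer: $- \frac{3865}{24} \approx -161.04$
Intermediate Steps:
$T{\left(d \right)} = -9 + 2 d^{2}$ ($T{\left(d \right)} = \left(d^{2} + d d\right) - 9 = \left(d^{2} + d^{2}\right) - 9 = 2 d^{2} - 9 = -9 + 2 d^{2}$)
$P{\left(h \right)} = -7$ ($P{\left(h \right)} = 4 - 11 = -7$)
$N = -7$
$Q{\left(G \right)} = - \frac{1}{24}$ ($Q{\left(G \right)} = \frac{1}{-24} = - \frac{1}{24}$)
$T{\left(4 \right)} N + Q{\left(-11 \right)} = \left(-9 + 2 \cdot 4^{2}\right) \left(-7\right) - \frac{1}{24} = \left(-9 + 2 \cdot 16\right) \left(-7\right) - \frac{1}{24} = \left(-9 + 32\right) \left(-7\right) - \frac{1}{24} = 23 \left(-7\right) - \frac{1}{24} = -161 - \frac{1}{24} = - \frac{3865}{24}$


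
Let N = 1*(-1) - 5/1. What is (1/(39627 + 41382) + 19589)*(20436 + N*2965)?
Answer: 466544278788/9001 ≈ 5.1833e+7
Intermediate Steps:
N = -6 (N = -1 - 5*1 = -1 - 5 = -6)
(1/(39627 + 41382) + 19589)*(20436 + N*2965) = (1/(39627 + 41382) + 19589)*(20436 - 6*2965) = (1/81009 + 19589)*(20436 - 17790) = (1/81009 + 19589)*2646 = (1586885302/81009)*2646 = 466544278788/9001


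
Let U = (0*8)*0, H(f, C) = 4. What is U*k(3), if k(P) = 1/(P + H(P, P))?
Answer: 0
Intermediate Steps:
U = 0 (U = 0*0 = 0)
k(P) = 1/(4 + P) (k(P) = 1/(P + 4) = 1/(4 + P))
U*k(3) = 0/(4 + 3) = 0/7 = 0*(⅐) = 0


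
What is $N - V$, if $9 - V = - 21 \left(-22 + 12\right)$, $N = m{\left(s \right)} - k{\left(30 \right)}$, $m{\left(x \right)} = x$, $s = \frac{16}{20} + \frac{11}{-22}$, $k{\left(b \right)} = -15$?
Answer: $\frac{2163}{10} \approx 216.3$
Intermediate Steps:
$s = \frac{3}{10}$ ($s = 16 \cdot \frac{1}{20} + 11 \left(- \frac{1}{22}\right) = \frac{4}{5} - \frac{1}{2} = \frac{3}{10} \approx 0.3$)
$N = \frac{153}{10}$ ($N = \frac{3}{10} - -15 = \frac{3}{10} + 15 = \frac{153}{10} \approx 15.3$)
$V = -201$ ($V = 9 - - 21 \left(-22 + 12\right) = 9 - \left(-21\right) \left(-10\right) = 9 - 210 = -201$)
$N - V = \frac{153}{10} - -201 = \frac{153}{10} + 201 = \frac{2163}{10}$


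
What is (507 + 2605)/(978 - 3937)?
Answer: -3112/2959 ≈ -1.0517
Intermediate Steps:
(507 + 2605)/(978 - 3937) = 3112/(-2959) = 3112*(-1/2959) = -3112/2959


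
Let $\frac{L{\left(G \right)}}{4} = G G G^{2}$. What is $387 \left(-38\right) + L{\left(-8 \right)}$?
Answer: $1678$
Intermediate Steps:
$L{\left(G \right)} = 4 G^{4}$ ($L{\left(G \right)} = 4 G G G^{2} = 4 G^{2} G^{2} = 4 G^{4}$)
$387 \left(-38\right) + L{\left(-8 \right)} = 387 \left(-38\right) + 4 \left(-8\right)^{4} = -14706 + 4 \cdot 4096 = -14706 + 16384 = 1678$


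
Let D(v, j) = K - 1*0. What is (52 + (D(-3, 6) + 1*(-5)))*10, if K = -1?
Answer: 460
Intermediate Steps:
D(v, j) = -1 (D(v, j) = -1 - 1*0 = -1 + 0 = -1)
(52 + (D(-3, 6) + 1*(-5)))*10 = (52 + (-1 + 1*(-5)))*10 = (52 + (-1 - 5))*10 = (52 - 6)*10 = 46*10 = 460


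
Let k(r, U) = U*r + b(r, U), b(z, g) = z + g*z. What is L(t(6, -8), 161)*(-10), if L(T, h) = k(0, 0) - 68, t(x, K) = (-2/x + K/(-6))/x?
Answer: 680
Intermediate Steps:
k(r, U) = U*r + r*(1 + U)
t(x, K) = (-2/x - K/6)/x (t(x, K) = (-2/x + K*(-1/6))/x = (-2/x - K/6)/x)
L(T, h) = -68 (L(T, h) = 0*(1 + 2*0) - 68 = 0*(1 + 0) - 68 = 0*1 - 68 = 0 - 68 = -68)
L(t(6, -8), 161)*(-10) = -68*(-10) = 680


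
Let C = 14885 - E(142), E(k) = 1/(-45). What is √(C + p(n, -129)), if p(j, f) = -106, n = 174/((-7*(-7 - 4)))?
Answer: 4*√207830/15 ≈ 121.57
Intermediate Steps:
E(k) = -1/45
n = 174/77 (n = 174/((-7*(-11))) = 174/77 ≈ 2.2597)
C = 669826/45 (C = 14885 - 1*(-1/45) = 14885 + 1/45 = 669826/45 ≈ 14885.)
√(C + p(n, -129)) = √(669826/45 - 106) = √(665056/45) = 4*√207830/15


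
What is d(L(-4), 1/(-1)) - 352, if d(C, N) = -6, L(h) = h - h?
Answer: -358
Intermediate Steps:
L(h) = 0
d(L(-4), 1/(-1)) - 352 = -6 - 352 = -358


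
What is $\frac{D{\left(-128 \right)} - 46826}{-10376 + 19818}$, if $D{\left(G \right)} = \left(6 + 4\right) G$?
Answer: $- \frac{24053}{4721} \approx -5.0949$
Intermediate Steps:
$D{\left(G \right)} = 10 G$
$\frac{D{\left(-128 \right)} - 46826}{-10376 + 19818} = \frac{10 \left(-128\right) - 46826}{-10376 + 19818} = \frac{-1280 - 46826}{9442} = \left(-48106\right) \frac{1}{9442} = - \frac{24053}{4721}$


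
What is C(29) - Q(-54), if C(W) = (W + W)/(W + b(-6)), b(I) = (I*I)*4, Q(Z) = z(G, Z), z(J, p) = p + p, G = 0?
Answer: 18742/173 ≈ 108.34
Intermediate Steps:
z(J, p) = 2*p
Q(Z) = 2*Z
b(I) = 4*I² (b(I) = I²*4 = 4*I²)
C(W) = 2*W/(144 + W) (C(W) = (W + W)/(W + 4*(-6)²) = (2*W)/(W + 4*36) = (2*W)/(W + 144) = (2*W)/(144 + W) = 2*W/(144 + W))
C(29) - Q(-54) = 2*29/(144 + 29) - 2*(-54) = 2*29/173 - 1*(-108) = 2*29*(1/173) + 108 = 58/173 + 108 = 18742/173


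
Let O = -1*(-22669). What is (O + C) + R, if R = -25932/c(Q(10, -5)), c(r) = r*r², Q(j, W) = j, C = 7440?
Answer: 7520767/250 ≈ 30083.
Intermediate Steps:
c(r) = r³
O = 22669
R = -6483/250 (R = -25932/(10³) = -25932/1000 = -25932*1/1000 = -6483/250 ≈ -25.932)
(O + C) + R = (22669 + 7440) - 6483/250 = 30109 - 6483/250 = 7520767/250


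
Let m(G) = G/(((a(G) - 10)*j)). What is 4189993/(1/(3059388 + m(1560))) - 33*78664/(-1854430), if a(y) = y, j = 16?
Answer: 294767769308308078809/22994932 ≈ 1.2819e+13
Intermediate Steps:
m(G) = G/(-160 + 16*G) (m(G) = G/(((G - 10)*16)) = G/(((-10 + G)*16)) = G/(-160 + 16*G))
4189993/(1/(3059388 + m(1560))) - 33*78664/(-1854430) = 4189993/(1/(3059388 + (1/16)*1560/(-10 + 1560))) - 33*78664/(-1854430) = 4189993/(1/(3059388 + (1/16)*1560/1550)) - 2595912*(-1/1854430) = 4189993/(1/(3059388 + (1/16)*1560*(1/1550))) + 1297956/927215 = 4189993/(1/(3059388 + 39/620)) + 1297956/927215 = 4189993/(1/(1896820599/620)) + 1297956/927215 = 4189993/(620/1896820599) + 1297956/927215 = 4189993*(1896820599/620) + 1297956/927215 = 7947665032065807/620 + 1297956/927215 = 294767769308308078809/22994932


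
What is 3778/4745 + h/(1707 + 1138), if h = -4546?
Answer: -2164472/2699905 ≈ -0.80168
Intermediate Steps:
3778/4745 + h/(1707 + 1138) = 3778/4745 - 4546/(1707 + 1138) = 3778*(1/4745) - 4546/2845 = 3778/4745 - 4546*1/2845 = 3778/4745 - 4546/2845 = -2164472/2699905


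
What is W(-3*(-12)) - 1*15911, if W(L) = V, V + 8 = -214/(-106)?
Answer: -843600/53 ≈ -15917.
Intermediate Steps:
V = -317/53 (V = -8 - 214/(-106) = -8 - 214*(-1/106) = -8 + 107/53 = -317/53 ≈ -5.9811)
W(L) = -317/53
W(-3*(-12)) - 1*15911 = -317/53 - 1*15911 = -317/53 - 15911 = -843600/53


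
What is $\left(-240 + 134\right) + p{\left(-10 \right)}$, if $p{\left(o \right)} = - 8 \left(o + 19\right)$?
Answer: $-178$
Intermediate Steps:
$p{\left(o \right)} = -152 - 8 o$ ($p{\left(o \right)} = - 8 \left(19 + o\right) = -152 - 8 o$)
$\left(-240 + 134\right) + p{\left(-10 \right)} = \left(-240 + 134\right) - 72 = -106 + \left(-152 + 80\right) = -106 - 72 = -178$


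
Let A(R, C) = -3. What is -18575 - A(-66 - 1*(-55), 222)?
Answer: -18572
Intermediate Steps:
-18575 - A(-66 - 1*(-55), 222) = -18575 - 1*(-3) = -18575 + 3 = -18572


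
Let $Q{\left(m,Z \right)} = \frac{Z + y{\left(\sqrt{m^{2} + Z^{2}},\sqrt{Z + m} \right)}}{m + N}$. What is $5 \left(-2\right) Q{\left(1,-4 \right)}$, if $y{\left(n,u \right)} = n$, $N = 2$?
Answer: $\frac{40}{3} - \frac{10 \sqrt{17}}{3} \approx -0.41035$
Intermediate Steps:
$Q{\left(m,Z \right)} = \frac{Z + \sqrt{Z^{2} + m^{2}}}{2 + m}$ ($Q{\left(m,Z \right)} = \frac{Z + \sqrt{m^{2} + Z^{2}}}{m + 2} = \frac{Z + \sqrt{Z^{2} + m^{2}}}{2 + m}$)
$5 \left(-2\right) Q{\left(1,-4 \right)} = 5 \left(-2\right) \frac{-4 + \sqrt{\left(-4\right)^{2} + 1^{2}}}{2 + 1} = - 10 \frac{-4 + \sqrt{16 + 1}}{3} = - 10 \frac{-4 + \sqrt{17}}{3} = - 10 \left(- \frac{4}{3} + \frac{\sqrt{17}}{3}\right) = \frac{40}{3} - \frac{10 \sqrt{17}}{3}$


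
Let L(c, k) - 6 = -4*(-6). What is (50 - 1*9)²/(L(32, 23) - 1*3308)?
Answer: -1681/3278 ≈ -0.51281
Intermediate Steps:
L(c, k) = 30 (L(c, k) = 6 - 4*(-6) = 6 + 24 = 30)
(50 - 1*9)²/(L(32, 23) - 1*3308) = (50 - 1*9)²/(30 - 1*3308) = (50 - 9)²/(30 - 3308) = 41²/(-3278) = 1681*(-1/3278) = -1681/3278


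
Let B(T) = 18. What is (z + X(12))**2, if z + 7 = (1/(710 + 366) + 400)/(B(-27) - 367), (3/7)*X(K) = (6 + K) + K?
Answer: 539521912767321/141018274576 ≈ 3825.9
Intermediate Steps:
X(K) = 14 + 14*K/3 (X(K) = 7*((6 + K) + K)/3 = 7*(6 + 2*K)/3 = 14 + 14*K/3)
z = -3059069/375524 (z = -7 + (1/(710 + 366) + 400)/(18 - 367) = -7 + (1/1076 + 400)/(-349) = -7 + (1/1076 + 400)*(-1/349) = -7 + (430401/1076)*(-1/349) = -7 - 430401/375524 = -3059069/375524 ≈ -8.1461)
(z + X(12))**2 = (-3059069/375524 + (14 + (14/3)*12))**2 = (-3059069/375524 + (14 + 56))**2 = (-3059069/375524 + 70)**2 = (23227611/375524)**2 = 539521912767321/141018274576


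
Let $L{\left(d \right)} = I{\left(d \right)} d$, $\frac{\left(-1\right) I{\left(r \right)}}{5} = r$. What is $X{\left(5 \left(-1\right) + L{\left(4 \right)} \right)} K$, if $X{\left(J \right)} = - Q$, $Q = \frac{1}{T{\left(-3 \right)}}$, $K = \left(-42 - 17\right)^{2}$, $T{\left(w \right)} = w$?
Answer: $\frac{3481}{3} \approx 1160.3$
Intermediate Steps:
$I{\left(r \right)} = - 5 r$
$L{\left(d \right)} = - 5 d^{2}$ ($L{\left(d \right)} = - 5 d d = - 5 d^{2}$)
$K = 3481$ ($K = \left(-59\right)^{2} = 3481$)
$Q = - \frac{1}{3}$ ($Q = \frac{1}{-3} = - \frac{1}{3} \approx -0.33333$)
$X{\left(J \right)} = \frac{1}{3}$ ($X{\left(J \right)} = \left(-1\right) \left(- \frac{1}{3}\right) = \frac{1}{3}$)
$X{\left(5 \left(-1\right) + L{\left(4 \right)} \right)} K = \frac{1}{3} \cdot 3481 = \frac{3481}{3}$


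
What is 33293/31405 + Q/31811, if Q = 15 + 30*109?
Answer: 1162249048/999024455 ≈ 1.1634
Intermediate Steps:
Q = 3285 (Q = 15 + 3270 = 3285)
33293/31405 + Q/31811 = 33293/31405 + 3285/31811 = 1162249048/999024455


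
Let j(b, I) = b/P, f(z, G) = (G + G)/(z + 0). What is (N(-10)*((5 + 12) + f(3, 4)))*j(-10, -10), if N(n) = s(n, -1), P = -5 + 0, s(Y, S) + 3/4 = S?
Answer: -413/6 ≈ -68.833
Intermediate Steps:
s(Y, S) = -¾ + S
P = -5
N(n) = -7/4 (N(n) = -¾ - 1 = -7/4)
f(z, G) = 2*G/z (f(z, G) = (2*G)/z = 2*G/z)
j(b, I) = -b/5 (j(b, I) = b/(-5) = b*(-⅕) = -b/5)
(N(-10)*((5 + 12) + f(3, 4)))*j(-10, -10) = (-7*((5 + 12) + 2*4/3)/4)*(-⅕*(-10)) = -7*(17 + 2*4*(⅓))/4*2 = -7*(17 + 8/3)/4*2 = -7/4*59/3*2 = -413/12*2 = -413/6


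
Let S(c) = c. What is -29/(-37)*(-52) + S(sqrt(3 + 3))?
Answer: -1508/37 + sqrt(6) ≈ -38.307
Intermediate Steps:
-29/(-37)*(-52) + S(sqrt(3 + 3)) = -29/(-37)*(-52) + sqrt(3 + 3) = -29*(-1/37)*(-52) + sqrt(6) = (29/37)*(-52) + sqrt(6) = -1508/37 + sqrt(6)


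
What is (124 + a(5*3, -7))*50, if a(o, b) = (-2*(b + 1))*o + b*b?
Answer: 17650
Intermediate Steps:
a(o, b) = b² + o*(-2 - 2*b) (a(o, b) = (-2*(1 + b))*o + b² = (-2 - 2*b)*o + b² = o*(-2 - 2*b) + b² = b² + o*(-2 - 2*b))
(124 + a(5*3, -7))*50 = (124 + ((-7)² - 10*3 - 2*(-7)*5*3))*50 = (124 + (49 - 2*15 - 2*(-7)*15))*50 = (124 + (49 - 30 + 210))*50 = (124 + 229)*50 = 353*50 = 17650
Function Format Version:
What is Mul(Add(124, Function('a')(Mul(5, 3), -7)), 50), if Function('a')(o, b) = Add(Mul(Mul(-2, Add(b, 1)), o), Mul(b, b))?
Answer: 17650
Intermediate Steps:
Function('a')(o, b) = Add(Pow(b, 2), Mul(o, Add(-2, Mul(-2, b)))) (Function('a')(o, b) = Add(Mul(Mul(-2, Add(1, b)), o), Pow(b, 2)) = Add(Mul(Add(-2, Mul(-2, b)), o), Pow(b, 2)) = Add(Mul(o, Add(-2, Mul(-2, b))), Pow(b, 2)) = Add(Pow(b, 2), Mul(o, Add(-2, Mul(-2, b)))))
Mul(Add(124, Function('a')(Mul(5, 3), -7)), 50) = Mul(Add(124, Add(Pow(-7, 2), Mul(-2, Mul(5, 3)), Mul(-2, -7, Mul(5, 3)))), 50) = Mul(Add(124, Add(49, Mul(-2, 15), Mul(-2, -7, 15))), 50) = Mul(Add(124, Add(49, -30, 210)), 50) = Mul(Add(124, 229), 50) = Mul(353, 50) = 17650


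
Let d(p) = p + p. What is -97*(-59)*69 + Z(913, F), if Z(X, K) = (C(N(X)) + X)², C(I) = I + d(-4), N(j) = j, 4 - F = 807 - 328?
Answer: 3700011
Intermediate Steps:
F = -475 (F = 4 - (807 - 328) = 4 - 1*479 = 4 - 479 = -475)
d(p) = 2*p
C(I) = -8 + I (C(I) = I + 2*(-4) = I - 8 = -8 + I)
Z(X, K) = (-8 + 2*X)² (Z(X, K) = ((-8 + X) + X)² = (-8 + 2*X)²)
-97*(-59)*69 + Z(913, F) = -97*(-59)*69 + 4*(-4 + 913)² = 5723*69 + 4*909² = 394887 + 4*826281 = 394887 + 3305124 = 3700011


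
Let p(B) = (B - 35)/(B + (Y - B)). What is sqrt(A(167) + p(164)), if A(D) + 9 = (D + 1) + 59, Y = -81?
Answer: sqrt(17529)/9 ≈ 14.711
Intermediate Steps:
p(B) = 35/81 - B/81 (p(B) = (B - 35)/(B + (-81 - B)) = (-35 + B)/(-81) = (-35 + B)*(-1/81) = 35/81 - B/81)
A(D) = 51 + D (A(D) = -9 + ((D + 1) + 59) = -9 + ((1 + D) + 59) = -9 + (60 + D) = 51 + D)
sqrt(A(167) + p(164)) = sqrt((51 + 167) + (35/81 - 1/81*164)) = sqrt(218 + (35/81 - 164/81)) = sqrt(218 - 43/27) = sqrt(5843/27) = sqrt(17529)/9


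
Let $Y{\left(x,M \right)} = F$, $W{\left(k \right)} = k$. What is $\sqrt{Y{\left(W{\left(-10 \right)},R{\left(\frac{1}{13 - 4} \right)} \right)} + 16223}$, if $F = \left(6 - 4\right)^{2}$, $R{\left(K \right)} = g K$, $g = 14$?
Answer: $3 \sqrt{1803} \approx 127.39$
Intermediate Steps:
$R{\left(K \right)} = 14 K$
$F = 4$ ($F = 2^{2} = 4$)
$Y{\left(x,M \right)} = 4$
$\sqrt{Y{\left(W{\left(-10 \right)},R{\left(\frac{1}{13 - 4} \right)} \right)} + 16223} = \sqrt{4 + 16223} = \sqrt{16227} = 3 \sqrt{1803}$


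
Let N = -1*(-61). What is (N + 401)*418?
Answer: 193116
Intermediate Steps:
N = 61
(N + 401)*418 = (61 + 401)*418 = 462*418 = 193116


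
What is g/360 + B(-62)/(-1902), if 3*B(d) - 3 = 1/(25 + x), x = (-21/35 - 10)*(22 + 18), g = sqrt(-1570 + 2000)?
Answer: -598/1138347 + sqrt(430)/360 ≈ 0.057076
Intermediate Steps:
g = sqrt(430) ≈ 20.736
x = -424 (x = (-21*1/35 - 10)*40 = (-3/5 - 10)*40 = -53/5*40 = -424)
B(d) = 1196/1197 (B(d) = 1 + 1/(3*(25 - 424)) = 1 + (1/3)/(-399) = 1 + (1/3)*(-1/399) = 1 - 1/1197 = 1196/1197)
g/360 + B(-62)/(-1902) = sqrt(430)/360 + (1196/1197)/(-1902) = sqrt(430)*(1/360) + (1196/1197)*(-1/1902) = sqrt(430)/360 - 598/1138347 = -598/1138347 + sqrt(430)/360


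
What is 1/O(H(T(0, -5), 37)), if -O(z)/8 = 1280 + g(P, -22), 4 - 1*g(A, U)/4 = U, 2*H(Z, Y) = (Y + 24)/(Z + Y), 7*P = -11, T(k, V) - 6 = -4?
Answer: -1/11072 ≈ -9.0318e-5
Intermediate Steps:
T(k, V) = 2 (T(k, V) = 6 - 4 = 2)
P = -11/7 (P = (⅐)*(-11) = -11/7 ≈ -1.5714)
H(Z, Y) = (24 + Y)/(2*(Y + Z)) (H(Z, Y) = ((Y + 24)/(Z + Y))/2 = ((24 + Y)/(Y + Z))/2 = (24 + Y)/(2*(Y + Z)))
g(A, U) = 16 - 4*U
O(z) = -11072 (O(z) = -8*(1280 + (16 - 4*(-22))) = -8*(1280 + (16 + 88)) = -8*(1280 + 104) = -8*1384 = -11072)
1/O(H(T(0, -5), 37)) = 1/(-11072) = -1/11072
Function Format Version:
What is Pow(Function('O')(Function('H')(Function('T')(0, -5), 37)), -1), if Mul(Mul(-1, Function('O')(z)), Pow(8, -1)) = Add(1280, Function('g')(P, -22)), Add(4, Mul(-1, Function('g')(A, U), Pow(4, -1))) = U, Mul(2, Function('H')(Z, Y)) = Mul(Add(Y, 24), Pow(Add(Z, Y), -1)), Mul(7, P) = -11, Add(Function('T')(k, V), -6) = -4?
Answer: Rational(-1, 11072) ≈ -9.0318e-5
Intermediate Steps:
Function('T')(k, V) = 2 (Function('T')(k, V) = Add(6, -4) = 2)
P = Rational(-11, 7) (P = Mul(Rational(1, 7), -11) = Rational(-11, 7) ≈ -1.5714)
Function('H')(Z, Y) = Mul(Rational(1, 2), Pow(Add(Y, Z), -1), Add(24, Y)) (Function('H')(Z, Y) = Mul(Rational(1, 2), Mul(Add(Y, 24), Pow(Add(Z, Y), -1))) = Mul(Rational(1, 2), Mul(Add(24, Y), Pow(Add(Y, Z), -1))) = Mul(Rational(1, 2), Mul(Pow(Add(Y, Z), -1), Add(24, Y))) = Mul(Rational(1, 2), Pow(Add(Y, Z), -1), Add(24, Y)))
Function('g')(A, U) = Add(16, Mul(-4, U))
Function('O')(z) = -11072 (Function('O')(z) = Mul(-8, Add(1280, Add(16, Mul(-4, -22)))) = Mul(-8, Add(1280, Add(16, 88))) = Mul(-8, Add(1280, 104)) = Mul(-8, 1384) = -11072)
Pow(Function('O')(Function('H')(Function('T')(0, -5), 37)), -1) = Pow(-11072, -1) = Rational(-1, 11072)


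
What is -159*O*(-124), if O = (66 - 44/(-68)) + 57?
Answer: 41443032/17 ≈ 2.4378e+6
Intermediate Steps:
O = 2102/17 (O = (66 - 44*(-1/68)) + 57 = (66 + 11/17) + 57 = 1133/17 + 57 = 2102/17 ≈ 123.65)
-159*O*(-124) = -159*2102/17*(-124) = -334218/17*(-124) = 41443032/17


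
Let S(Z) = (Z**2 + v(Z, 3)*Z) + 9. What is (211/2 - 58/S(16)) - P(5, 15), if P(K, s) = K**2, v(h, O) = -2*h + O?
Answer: 32155/398 ≈ 80.792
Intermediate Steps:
v(h, O) = O - 2*h
S(Z) = 9 + Z**2 + Z*(3 - 2*Z) (S(Z) = (Z**2 + (3 - 2*Z)*Z) + 9 = (Z**2 + Z*(3 - 2*Z)) + 9 = 9 + Z**2 + Z*(3 - 2*Z))
(211/2 - 58/S(16)) - P(5, 15) = (211/2 - 58/(9 - 1*16**2 + 3*16)) - 1*5**2 = (211*(1/2) - 58/(9 - 1*256 + 48)) - 1*25 = (211/2 - 58/(9 - 256 + 48)) - 25 = (211/2 - 58/(-199)) - 25 = (211/2 - 58*(-1/199)) - 25 = (211/2 + 58/199) - 25 = 42105/398 - 25 = 32155/398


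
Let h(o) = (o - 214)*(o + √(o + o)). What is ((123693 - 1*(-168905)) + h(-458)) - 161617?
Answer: 438757 - 1344*I*√229 ≈ 4.3876e+5 - 20338.0*I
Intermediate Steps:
h(o) = (-214 + o)*(o + √2*√o) (h(o) = (-214 + o)*(o + √(2*o)) = (-214 + o)*(o + √2*√o))
((123693 - 1*(-168905)) + h(-458)) - 161617 = ((123693 - 1*(-168905)) + ((-458)² - 214*(-458) + √2*(-458)^(3/2) - 214*√2*√(-458))) - 161617 = ((123693 + 168905) + (209764 + 98012 + √2*(-458*I*√458) - 214*√2*I*√458)) - 161617 = (292598 + (209764 + 98012 - 916*I*√229 - 428*I*√229)) - 161617 = (292598 + (307776 - 1344*I*√229)) - 161617 = (600374 - 1344*I*√229) - 161617 = 438757 - 1344*I*√229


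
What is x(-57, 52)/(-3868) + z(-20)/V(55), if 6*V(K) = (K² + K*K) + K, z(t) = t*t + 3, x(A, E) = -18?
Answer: 1577119/3935690 ≈ 0.40072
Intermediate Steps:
z(t) = 3 + t² (z(t) = t² + 3 = 3 + t²)
V(K) = K²/3 + K/6 (V(K) = ((K² + K*K) + K)/6 = ((K² + K²) + K)/6 = (2*K² + K)/6 = (K + 2*K²)/6 = K²/3 + K/6)
x(-57, 52)/(-3868) + z(-20)/V(55) = -18/(-3868) + (3 + (-20)²)/(((⅙)*55*(1 + 2*55))) = -18*(-1/3868) + (3 + 400)/(((⅙)*55*(1 + 110))) = 9/1934 + 403/(((⅙)*55*111)) = 9/1934 + 403/(2035/2) = 9/1934 + 403*(2/2035) = 9/1934 + 806/2035 = 1577119/3935690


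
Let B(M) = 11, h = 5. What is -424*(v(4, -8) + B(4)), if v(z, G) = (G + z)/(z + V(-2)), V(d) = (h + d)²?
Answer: -58936/13 ≈ -4533.5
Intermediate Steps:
V(d) = (5 + d)²
v(z, G) = (G + z)/(9 + z) (v(z, G) = (G + z)/(z + (5 - 2)²) = (G + z)/(z + 3²) = (G + z)/(z + 9) = (G + z)/(9 + z))
-424*(v(4, -8) + B(4)) = -424*((-8 + 4)/(9 + 4) + 11) = -424*(-4/13 + 11) = -424*139/13 = -58936/13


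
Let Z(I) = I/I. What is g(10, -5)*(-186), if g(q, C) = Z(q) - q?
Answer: 1674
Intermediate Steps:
Z(I) = 1
g(q, C) = 1 - q
g(10, -5)*(-186) = (1 - 1*10)*(-186) = (1 - 10)*(-186) = -9*(-186) = 1674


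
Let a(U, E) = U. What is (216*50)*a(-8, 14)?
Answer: -86400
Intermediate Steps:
(216*50)*a(-8, 14) = (216*50)*(-8) = 10800*(-8) = -86400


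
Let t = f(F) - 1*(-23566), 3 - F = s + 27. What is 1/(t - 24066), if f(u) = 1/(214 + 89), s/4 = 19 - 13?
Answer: -303/151499 ≈ -0.0020000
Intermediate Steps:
s = 24 (s = 4*(19 - 13) = 4*6 = 24)
F = -48 (F = 3 - (24 + 27) = 3 - 1*51 = 3 - 51 = -48)
f(u) = 1/303
t = 7140499/303 (t = 1/303 - 1*(-23566) = 1/303 + 23566 = 7140499/303 ≈ 23566.)
1/(t - 24066) = 1/(7140499/303 - 24066) = 1/(-151499/303) = -303/151499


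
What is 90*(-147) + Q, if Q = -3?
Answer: -13233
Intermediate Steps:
90*(-147) + Q = 90*(-147) - 3 = -13230 - 3 = -13233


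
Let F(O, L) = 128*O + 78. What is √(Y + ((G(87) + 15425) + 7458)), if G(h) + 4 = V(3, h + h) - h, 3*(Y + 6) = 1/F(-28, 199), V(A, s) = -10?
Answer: √2519670696906/10518 ≈ 150.92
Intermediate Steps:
F(O, L) = 78 + 128*O
Y = -63109/10518 (Y = -6 + 1/(3*(78 + 128*(-28))) = -6 + 1/(3*(78 - 3584)) = -6 + (⅓)/(-3506) = -6 + (⅓)*(-1/3506) = -6 - 1/10518 = -63109/10518 ≈ -6.0001)
G(h) = -14 - h (G(h) = -4 + (-10 - h) = -14 - h)
√(Y + ((G(87) + 15425) + 7458)) = √(-63109/10518 + (((-14 - 1*87) + 15425) + 7458)) = √(-63109/10518 + (((-14 - 87) + 15425) + 7458)) = √(-63109/10518 + ((-101 + 15425) + 7458)) = √(-63109/10518 + (15324 + 7458)) = √(-63109/10518 + 22782) = √(239557967/10518) = √2519670696906/10518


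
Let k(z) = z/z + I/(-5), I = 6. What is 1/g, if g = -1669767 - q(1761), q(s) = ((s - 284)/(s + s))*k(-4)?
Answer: -17610/29404595393 ≈ -5.9889e-7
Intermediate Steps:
k(z) = -⅕ (k(z) = z/z + 6/(-5) = 1 + 6*(-⅕) = 1 - 6/5 = -⅕)
q(s) = -(-284 + s)/(10*s) (q(s) = ((s - 284)/(s + s))*(-⅕) = ((-284 + s)/((2*s)))*(-⅕) = ((-284 + s)*(1/(2*s)))*(-⅕) = ((-284 + s)/(2*s))*(-⅕) = -(-284 + s)/(10*s))
g = -29404595393/17610 (g = -1669767 - (284 - 1*1761)/(10*1761) = -1669767 - (284 - 1761)/(10*1761) = -1669767 - (-1477)/(10*1761) = -1669767 - 1*(-1477/17610) = -1669767 + 1477/17610 = -29404595393/17610 ≈ -1.6698e+6)
1/g = 1/(-29404595393/17610) = -17610/29404595393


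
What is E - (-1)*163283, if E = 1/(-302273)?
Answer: 49356042258/302273 ≈ 1.6328e+5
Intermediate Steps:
E = -1/302273 ≈ -3.3083e-6
E - (-1)*163283 = -1/302273 - (-1)*163283 = -1/302273 - 1*(-163283) = -1/302273 + 163283 = 49356042258/302273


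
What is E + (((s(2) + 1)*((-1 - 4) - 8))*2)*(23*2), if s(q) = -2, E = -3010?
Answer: -1814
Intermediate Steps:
E + (((s(2) + 1)*((-1 - 4) - 8))*2)*(23*2) = -3010 + (((-2 + 1)*((-1 - 4) - 8))*2)*(23*2) = -3010 + (-(-5 - 8)*2)*46 = -3010 + (-1*(-13)*2)*46 = -3010 + (13*2)*46 = -3010 + 26*46 = -3010 + 1196 = -1814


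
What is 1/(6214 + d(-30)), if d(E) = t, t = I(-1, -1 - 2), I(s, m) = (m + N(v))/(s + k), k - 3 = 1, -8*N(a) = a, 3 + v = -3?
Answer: 4/24853 ≈ 0.00016095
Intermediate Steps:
v = -6 (v = -3 - 3 = -6)
N(a) = -a/8
k = 4 (k = 3 + 1 = 4)
I(s, m) = (¾ + m)/(4 + s) (I(s, m) = (m - ⅛*(-6))/(s + 4) = (m + ¾)/(4 + s) = (¾ + m)/(4 + s))
t = -¾ (t = (¾ + (-1 - 2))/(4 - 1) = (¾ - 3)/3 = (⅓)*(-9/4) = -¾ ≈ -0.75000)
d(E) = -¾
1/(6214 + d(-30)) = 1/(6214 - ¾) = 1/(24853/4) = 4/24853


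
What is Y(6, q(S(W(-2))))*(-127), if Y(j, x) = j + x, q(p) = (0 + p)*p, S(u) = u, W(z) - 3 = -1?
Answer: -1270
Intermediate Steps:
W(z) = 2 (W(z) = 3 - 1 = 2)
q(p) = p**2 (q(p) = p*p = p**2)
Y(6, q(S(W(-2))))*(-127) = (6 + 2**2)*(-127) = (6 + 4)*(-127) = 10*(-127) = -1270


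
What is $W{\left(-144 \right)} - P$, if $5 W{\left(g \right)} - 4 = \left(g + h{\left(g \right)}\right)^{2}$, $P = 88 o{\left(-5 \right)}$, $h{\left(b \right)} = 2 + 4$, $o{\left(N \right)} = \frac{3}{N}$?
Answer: $\frac{19312}{5} \approx 3862.4$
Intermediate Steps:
$h{\left(b \right)} = 6$
$P = - \frac{264}{5}$ ($P = 88 \frac{3}{-5} = 88 \cdot 3 \left(- \frac{1}{5}\right) = 88 \left(- \frac{3}{5}\right) = - \frac{264}{5} \approx -52.8$)
$W{\left(g \right)} = \frac{4}{5} + \frac{\left(6 + g\right)^{2}}{5}$ ($W{\left(g \right)} = \frac{4}{5} + \frac{\left(g + 6\right)^{2}}{5} = \frac{4}{5} + \frac{\left(6 + g\right)^{2}}{5}$)
$W{\left(-144 \right)} - P = \left(\frac{4}{5} + \frac{\left(6 - 144\right)^{2}}{5}\right) - - \frac{264}{5} = \left(\frac{4}{5} + \frac{\left(-138\right)^{2}}{5}\right) + \frac{264}{5} = \left(\frac{4}{5} + \frac{1}{5} \cdot 19044\right) + \frac{264}{5} = \left(\frac{4}{5} + \frac{19044}{5}\right) + \frac{264}{5} = \frac{19048}{5} + \frac{264}{5} = \frac{19312}{5}$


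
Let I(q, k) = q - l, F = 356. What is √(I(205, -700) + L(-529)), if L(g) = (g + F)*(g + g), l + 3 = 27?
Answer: √183215 ≈ 428.04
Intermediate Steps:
l = 24 (l = -3 + 27 = 24)
L(g) = 2*g*(356 + g) (L(g) = (g + 356)*(g + g) = (356 + g)*(2*g) = 2*g*(356 + g))
I(q, k) = -24 + q (I(q, k) = q - 1*24 = q - 24 = -24 + q)
√(I(205, -700) + L(-529)) = √((-24 + 205) + 2*(-529)*(356 - 529)) = √(181 + 2*(-529)*(-173)) = √(181 + 183034) = √183215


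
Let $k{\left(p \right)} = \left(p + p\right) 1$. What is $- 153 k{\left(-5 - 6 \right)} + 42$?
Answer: $3408$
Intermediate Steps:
$k{\left(p \right)} = 2 p$ ($k{\left(p \right)} = 2 p 1 = 2 p$)
$- 153 k{\left(-5 - 6 \right)} + 42 = - 153 \cdot 2 \left(-5 - 6\right) + 42 = - 153 \cdot 2 \left(-11\right) + 42 = \left(-153\right) \left(-22\right) + 42 = 3366 + 42 = 3408$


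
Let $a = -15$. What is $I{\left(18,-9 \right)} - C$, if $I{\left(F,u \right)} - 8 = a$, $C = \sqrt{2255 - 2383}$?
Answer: $-7 - 8 i \sqrt{2} \approx -7.0 - 11.314 i$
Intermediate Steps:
$C = 8 i \sqrt{2}$ ($C = \sqrt{-128} = 8 i \sqrt{2} \approx 11.314 i$)
$I{\left(F,u \right)} = -7$ ($I{\left(F,u \right)} = 8 - 15 = -7$)
$I{\left(18,-9 \right)} - C = -7 - 8 i \sqrt{2}$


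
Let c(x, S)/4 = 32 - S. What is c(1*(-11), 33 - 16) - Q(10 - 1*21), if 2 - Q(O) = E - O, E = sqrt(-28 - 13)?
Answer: 69 + I*sqrt(41) ≈ 69.0 + 6.4031*I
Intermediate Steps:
E = I*sqrt(41) (E = sqrt(-41) = I*sqrt(41) ≈ 6.4031*I)
c(x, S) = 128 - 4*S (c(x, S) = 4*(32 - S) = 128 - 4*S)
Q(O) = 2 + O - I*sqrt(41) (Q(O) = 2 - (I*sqrt(41) - O) = 2 - (-O + I*sqrt(41)) = 2 + (O - I*sqrt(41)) = 2 + O - I*sqrt(41))
c(1*(-11), 33 - 16) - Q(10 - 1*21) = (128 - 4*(33 - 16)) - (2 + (10 - 1*21) - I*sqrt(41)) = (128 - 4*17) - (2 + (10 - 21) - I*sqrt(41)) = (128 - 68) - (2 - 11 - I*sqrt(41)) = 60 - (-9 - I*sqrt(41)) = 60 + (9 + I*sqrt(41)) = 69 + I*sqrt(41)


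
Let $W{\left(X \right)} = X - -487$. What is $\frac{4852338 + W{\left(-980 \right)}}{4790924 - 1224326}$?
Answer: $\frac{4851845}{3566598} \approx 1.3604$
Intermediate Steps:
$W{\left(X \right)} = 487 + X$ ($W{\left(X \right)} = X + 487 = 487 + X$)
$\frac{4852338 + W{\left(-980 \right)}}{4790924 - 1224326} = \frac{4852338 + \left(487 - 980\right)}{4790924 - 1224326} = \frac{4852338 - 493}{3566598} = 4851845 \cdot \frac{1}{3566598} = \frac{4851845}{3566598}$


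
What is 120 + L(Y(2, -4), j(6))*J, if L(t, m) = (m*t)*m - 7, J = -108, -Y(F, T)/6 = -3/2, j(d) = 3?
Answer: -7872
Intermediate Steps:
Y(F, T) = 9 (Y(F, T) = -(-18)/2 = -6*(-3/2) = 9)
L(t, m) = -7 + t*m**2 (L(t, m) = t*m**2 - 7 = -7 + t*m**2)
120 + L(Y(2, -4), j(6))*J = 120 + (-7 + 9*3**2)*(-108) = 120 + (-7 + 9*9)*(-108) = 120 + (-7 + 81)*(-108) = 120 + 74*(-108) = 120 - 7992 = -7872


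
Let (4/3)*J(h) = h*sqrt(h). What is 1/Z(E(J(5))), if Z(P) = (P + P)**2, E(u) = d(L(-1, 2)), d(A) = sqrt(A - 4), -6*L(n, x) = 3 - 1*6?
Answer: -1/14 ≈ -0.071429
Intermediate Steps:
L(n, x) = 1/2 (L(n, x) = -(3 - 1*6)/6 = -(3 - 6)/6 = -1/6*(-3) = 1/2)
J(h) = 3*h**(3/2)/4 (J(h) = 3*(h*sqrt(h))/4 = 3*h**(3/2)/4)
d(A) = sqrt(-4 + A)
E(u) = I*sqrt(14)/2 (E(u) = sqrt(-4 + 1/2) = sqrt(-7/2) = I*sqrt(14)/2)
Z(P) = 4*P**2 (Z(P) = (2*P)**2 = 4*P**2)
1/Z(E(J(5))) = 1/(4*(I*sqrt(14)/2)**2) = 1/(4*(-7/2)) = 1/(-14) = -1/14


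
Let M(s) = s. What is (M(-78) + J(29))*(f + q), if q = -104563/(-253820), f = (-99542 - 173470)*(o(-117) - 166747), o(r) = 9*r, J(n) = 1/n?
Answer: -3755796519018269849/1051540 ≈ -3.5717e+12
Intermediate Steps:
f = 45811413600 (f = (-99542 - 173470)*(9*(-117) - 166747) = -273012*(-1053 - 166747) = -273012*(-167800) = 45811413600)
q = 104563/253820 (q = -104563*(-1/253820) = 104563/253820 ≈ 0.41196)
(M(-78) + J(29))*(f + q) = (-78 + 1/29)*(45811413600 + 104563/253820) = (-78 + 1/29)*(11627853000056563/253820) = -2261/29*11627853000056563/253820 = -3755796519018269849/1051540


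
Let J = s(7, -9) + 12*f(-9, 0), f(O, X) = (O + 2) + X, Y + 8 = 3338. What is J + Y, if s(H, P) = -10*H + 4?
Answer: 3180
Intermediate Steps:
s(H, P) = 4 - 10*H
Y = 3330 (Y = -8 + 3338 = 3330)
f(O, X) = 2 + O + X (f(O, X) = (2 + O) + X = 2 + O + X)
J = -150 (J = (4 - 10*7) + 12*(2 - 9 + 0) = (4 - 70) + 12*(-7) = -66 - 84 = -150)
J + Y = -150 + 3330 = 3180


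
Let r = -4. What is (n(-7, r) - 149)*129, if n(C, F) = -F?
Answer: -18705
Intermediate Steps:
(n(-7, r) - 149)*129 = (-1*(-4) - 149)*129 = (4 - 149)*129 = -145*129 = -18705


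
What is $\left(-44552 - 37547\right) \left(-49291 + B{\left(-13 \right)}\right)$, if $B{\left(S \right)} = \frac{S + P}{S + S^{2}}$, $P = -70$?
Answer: $\frac{631298536421}{156} \approx 4.0468 \cdot 10^{9}$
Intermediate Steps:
$B{\left(S \right)} = \frac{-70 + S}{S + S^{2}}$ ($B{\left(S \right)} = \frac{S - 70}{S + S^{2}} = \frac{-70 + S}{S + S^{2}}$)
$\left(-44552 - 37547\right) \left(-49291 + B{\left(-13 \right)}\right) = \left(-44552 - 37547\right) \left(-49291 + \frac{-70 - 13}{\left(-13\right) \left(1 - 13\right)}\right) = - 82099 \left(-49291 - \frac{1}{13} \frac{1}{-12} \left(-83\right)\right) = - 82099 \left(-49291 - \left(- \frac{1}{156}\right) \left(-83\right)\right) = - 82099 \left(-49291 - \frac{83}{156}\right) = \left(-82099\right) \left(- \frac{7689479}{156}\right) = \frac{631298536421}{156}$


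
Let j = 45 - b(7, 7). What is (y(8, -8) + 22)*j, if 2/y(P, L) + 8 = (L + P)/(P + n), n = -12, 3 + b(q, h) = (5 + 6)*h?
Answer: -2523/4 ≈ -630.75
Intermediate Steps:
b(q, h) = -3 + 11*h (b(q, h) = -3 + (5 + 6)*h = -3 + 11*h)
y(P, L) = 2/(-8 + (L + P)/(-12 + P)) (y(P, L) = 2/(-8 + (L + P)/(P - 12)) = 2/(-8 + (L + P)/(-12 + P)))
j = -29 (j = 45 - (-3 + 11*7) = 45 - (-3 + 77) = 45 - 1*74 = 45 - 74 = -29)
(y(8, -8) + 22)*j = (2*(-12 + 8)/(96 - 8 - 7*8) + 22)*(-29) = (2*(-4)/(96 - 8 - 56) + 22)*(-29) = (2*(-4)/32 + 22)*(-29) = (2*(1/32)*(-4) + 22)*(-29) = (-¼ + 22)*(-29) = (87/4)*(-29) = -2523/4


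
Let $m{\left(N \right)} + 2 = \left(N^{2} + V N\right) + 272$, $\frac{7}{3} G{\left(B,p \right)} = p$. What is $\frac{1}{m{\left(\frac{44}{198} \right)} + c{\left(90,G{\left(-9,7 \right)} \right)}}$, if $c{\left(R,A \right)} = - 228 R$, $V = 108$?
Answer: $- \frac{81}{1638302} \approx -4.9441 \cdot 10^{-5}$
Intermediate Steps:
$G{\left(B,p \right)} = \frac{3 p}{7}$
$m{\left(N \right)} = 270 + N^{2} + 108 N$ ($m{\left(N \right)} = -2 + \left(\left(N^{2} + 108 N\right) + 272\right) = -2 + \left(272 + N^{2} + 108 N\right) = 270 + N^{2} + 108 N$)
$\frac{1}{m{\left(\frac{44}{198} \right)} + c{\left(90,G{\left(-9,7 \right)} \right)}} = \frac{1}{\left(270 + \left(\frac{44}{198}\right)^{2} + 108 \cdot \frac{44}{198}\right) - 20520} = \frac{1}{\left(270 + \left(44 \cdot \frac{1}{198}\right)^{2} + 108 \cdot 44 \cdot \frac{1}{198}\right) - 20520} = \frac{1}{\left(270 + \left(\frac{2}{9}\right)^{2} + 108 \cdot \frac{2}{9}\right) - 20520} = \frac{1}{\left(270 + \frac{4}{81} + 24\right) - 20520} = \frac{1}{\frac{23818}{81} - 20520} = \frac{1}{- \frac{1638302}{81}} = - \frac{81}{1638302}$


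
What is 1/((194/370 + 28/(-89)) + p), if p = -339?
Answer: -16465/5578182 ≈ -0.0029517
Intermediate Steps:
1/((194/370 + 28/(-89)) + p) = 1/((194/370 + 28/(-89)) - 339) = 1/((194*(1/370) + 28*(-1/89)) - 339) = 1/((97/185 - 28/89) - 339) = 1/(3453/16465 - 339) = 1/(-5578182/16465) = -16465/5578182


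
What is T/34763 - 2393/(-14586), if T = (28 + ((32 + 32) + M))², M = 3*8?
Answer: 279457075/507053118 ≈ 0.55114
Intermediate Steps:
M = 24
T = 13456 (T = (28 + ((32 + 32) + 24))² = (28 + (64 + 24))² = (28 + 88)² = 116² = 13456)
T/34763 - 2393/(-14586) = 13456/34763 - 2393/(-14586) = 13456*(1/34763) - 2393*(-1/14586) = 13456/34763 + 2393/14586 = 279457075/507053118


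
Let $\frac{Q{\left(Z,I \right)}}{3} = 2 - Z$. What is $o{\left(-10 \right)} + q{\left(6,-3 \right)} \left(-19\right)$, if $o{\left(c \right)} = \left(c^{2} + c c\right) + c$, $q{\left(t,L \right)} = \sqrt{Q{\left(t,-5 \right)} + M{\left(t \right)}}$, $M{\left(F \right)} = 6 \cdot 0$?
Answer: $190 - 38 i \sqrt{3} \approx 190.0 - 65.818 i$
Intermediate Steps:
$M{\left(F \right)} = 0$
$Q{\left(Z,I \right)} = 6 - 3 Z$ ($Q{\left(Z,I \right)} = 3 \left(2 - Z\right) = 6 - 3 Z$)
$q{\left(t,L \right)} = \sqrt{6 - 3 t}$ ($q{\left(t,L \right)} = \sqrt{\left(6 - 3 t\right) + 0} = \sqrt{6 - 3 t}$)
$o{\left(c \right)} = c + 2 c^{2}$ ($o{\left(c \right)} = \left(c^{2} + c^{2}\right) + c = 2 c^{2} + c = c + 2 c^{2}$)
$o{\left(-10 \right)} + q{\left(6,-3 \right)} \left(-19\right) = - 10 \left(1 + 2 \left(-10\right)\right) + \sqrt{6 - 18} \left(-19\right) = - 10 \left(1 - 20\right) + \sqrt{6 - 18} \left(-19\right) = \left(-10\right) \left(-19\right) + \sqrt{-12} \left(-19\right) = 190 + 2 i \sqrt{3} \left(-19\right) = 190 - 38 i \sqrt{3}$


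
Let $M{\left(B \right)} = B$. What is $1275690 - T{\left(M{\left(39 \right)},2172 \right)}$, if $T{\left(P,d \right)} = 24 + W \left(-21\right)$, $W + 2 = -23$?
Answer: $1275141$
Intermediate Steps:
$W = -25$ ($W = -2 - 23 = -25$)
$T{\left(P,d \right)} = 549$ ($T{\left(P,d \right)} = 24 - -525 = 24 + 525 = 549$)
$1275690 - T{\left(M{\left(39 \right)},2172 \right)} = 1275690 - 549 = 1275141$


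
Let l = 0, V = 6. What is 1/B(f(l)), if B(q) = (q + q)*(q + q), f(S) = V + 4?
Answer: 1/400 ≈ 0.0025000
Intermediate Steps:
f(S) = 10 (f(S) = 6 + 4 = 10)
B(q) = 4*q**2 (B(q) = (2*q)*(2*q) = 4*q**2)
1/B(f(l)) = 1/(4*10**2) = 1/(4*100) = 1/400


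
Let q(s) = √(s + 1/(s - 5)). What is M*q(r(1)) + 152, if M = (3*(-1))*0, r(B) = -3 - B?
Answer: 152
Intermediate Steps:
M = 0 (M = -3*0 = 0)
q(s) = √(s + 1/(-5 + s))
M*q(r(1)) + 152 = 0*√((1 + (-3 - 1*1)*(-5 + (-3 - 1*1)))/(-5 + (-3 - 1*1))) + 152 = 0*√((1 + (-3 - 1)*(-5 + (-3 - 1)))/(-5 + (-3 - 1))) + 152 = 0*√((1 - 4*(-5 - 4))/(-5 - 4)) + 152 = 0*√((1 - 4*(-9))/(-9)) + 152 = 0*√(-(1 + 36)/9) + 152 = 0*√(-⅑*37) + 152 = 0*√(-37/9) + 152 = 0*(I*√37/3) + 152 = 0 + 152 = 152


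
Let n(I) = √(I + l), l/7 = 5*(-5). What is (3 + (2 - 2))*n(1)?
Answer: 3*I*√174 ≈ 39.573*I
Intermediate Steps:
l = -175 (l = 7*(5*(-5)) = 7*(-25) = -175)
n(I) = √(-175 + I) (n(I) = √(I - 175) = √(-175 + I))
(3 + (2 - 2))*n(1) = (3 + (2 - 2))*√(-175 + 1) = (3 + 0)*√(-174) = 3*(I*√174) = 3*I*√174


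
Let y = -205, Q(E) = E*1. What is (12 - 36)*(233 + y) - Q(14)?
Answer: -686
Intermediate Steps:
Q(E) = E
(12 - 36)*(233 + y) - Q(14) = (12 - 36)*(233 - 205) - 1*14 = -24*28 - 14 = -672 - 14 = -686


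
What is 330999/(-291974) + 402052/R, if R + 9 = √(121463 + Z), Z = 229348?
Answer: 52244849809/5689113390 + 201026*√4331/19485 ≈ 688.15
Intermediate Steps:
R = -9 + 9*√4331 (R = -9 + √(121463 + 229348) = -9 + √350811 = -9 + 9*√4331 ≈ 583.29)
330999/(-291974) + 402052/R = 330999/(-291974) + 402052/(-9 + 9*√4331) = 330999*(-1/291974) + 402052/(-9 + 9*√4331) = -330999/291974 + 402052/(-9 + 9*√4331)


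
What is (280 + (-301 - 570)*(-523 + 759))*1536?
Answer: -315303936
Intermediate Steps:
(280 + (-301 - 570)*(-523 + 759))*1536 = (280 - 871*236)*1536 = (280 - 205556)*1536 = -205276*1536 = -315303936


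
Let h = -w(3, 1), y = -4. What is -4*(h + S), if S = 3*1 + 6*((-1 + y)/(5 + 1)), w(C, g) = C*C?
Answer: 44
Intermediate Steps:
w(C, g) = C²
h = -9 (h = -1*3² = -1*9 = -9)
S = -2 (S = 3*1 + 6*((-1 - 4)/(5 + 1)) = 3 + 6*(-5/6) = 3 + 6*(-5*⅙) = 3 + 6*(-⅚) = 3 - 5 = -2)
-4*(h + S) = -4*(-9 - 2) = -4*(-11) = 44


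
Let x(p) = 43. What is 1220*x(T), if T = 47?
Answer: 52460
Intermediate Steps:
1220*x(T) = 1220*43 = 52460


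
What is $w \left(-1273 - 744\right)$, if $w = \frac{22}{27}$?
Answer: $- \frac{44374}{27} \approx -1643.5$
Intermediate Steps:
$w = \frac{22}{27}$ ($w = 22 \cdot \frac{1}{27} = \frac{22}{27} \approx 0.81481$)
$w \left(-1273 - 744\right) = \frac{22 \left(-1273 - 744\right)}{27} = \frac{22}{27} \left(-2017\right) = - \frac{44374}{27}$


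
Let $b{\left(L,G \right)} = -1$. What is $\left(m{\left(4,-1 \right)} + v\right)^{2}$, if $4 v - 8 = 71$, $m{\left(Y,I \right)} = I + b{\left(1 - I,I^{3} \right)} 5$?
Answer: $\frac{3025}{16} \approx 189.06$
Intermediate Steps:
$m{\left(Y,I \right)} = -5 + I$ ($m{\left(Y,I \right)} = I - 5 = -5 + I$)
$v = \frac{79}{4}$ ($v = 2 + \frac{1}{4} \cdot 71 = 2 + \frac{71}{4} = \frac{79}{4} \approx 19.75$)
$\left(m{\left(4,-1 \right)} + v\right)^{2} = \left(\left(-5 - 1\right) + \frac{79}{4}\right)^{2} = \left(-6 + \frac{79}{4}\right)^{2} = \left(\frac{55}{4}\right)^{2} = \frac{3025}{16}$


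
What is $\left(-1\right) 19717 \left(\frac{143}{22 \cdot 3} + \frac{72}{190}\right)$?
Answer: $- \frac{28609367}{570} \approx -50192.0$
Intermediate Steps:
$\left(-1\right) 19717 \left(\frac{143}{22 \cdot 3} + \frac{72}{190}\right) = - 19717 \left(\frac{143}{66} + 72 \cdot \frac{1}{190}\right) = - 19717 \left(143 \cdot \frac{1}{66} + \frac{36}{95}\right) = - 19717 \left(\frac{13}{6} + \frac{36}{95}\right) = \left(-19717\right) \frac{1451}{570} = - \frac{28609367}{570}$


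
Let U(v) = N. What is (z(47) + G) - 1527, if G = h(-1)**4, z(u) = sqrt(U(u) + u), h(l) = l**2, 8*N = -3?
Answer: -1526 + sqrt(746)/4 ≈ -1519.2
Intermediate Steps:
N = -3/8 (N = (1/8)*(-3) = -3/8 ≈ -0.37500)
U(v) = -3/8
z(u) = sqrt(-3/8 + u)
G = 1 (G = ((-1)**2)**4 = 1**4 = 1)
(z(47) + G) - 1527 = (sqrt(-6 + 16*47)/4 + 1) - 1527 = (sqrt(-6 + 752)/4 + 1) - 1527 = (sqrt(746)/4 + 1) - 1527 = (1 + sqrt(746)/4) - 1527 = -1526 + sqrt(746)/4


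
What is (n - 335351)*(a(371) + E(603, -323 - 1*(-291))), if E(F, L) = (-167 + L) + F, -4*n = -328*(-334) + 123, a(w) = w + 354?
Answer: -1638268191/4 ≈ -4.0957e+8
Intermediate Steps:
a(w) = 354 + w
n = -109675/4 (n = -(-328*(-334) + 123)/4 = -(109552 + 123)/4 = -1/4*109675 = -109675/4 ≈ -27419.)
E(F, L) = -167 + F + L
(n - 335351)*(a(371) + E(603, -323 - 1*(-291))) = (-109675/4 - 335351)*((354 + 371) + (-167 + 603 + (-323 - 1*(-291)))) = -1451079*(725 + (-167 + 603 + (-323 + 291)))/4 = -1451079*(725 + (-167 + 603 - 32))/4 = -1451079*(725 + 404)/4 = -1451079/4*1129 = -1638268191/4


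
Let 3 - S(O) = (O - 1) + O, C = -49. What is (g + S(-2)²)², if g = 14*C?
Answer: 386884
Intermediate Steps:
S(O) = 4 - 2*O (S(O) = 3 - ((O - 1) + O) = 3 - ((-1 + O) + O) = 3 - (-1 + 2*O) = 3 + (1 - 2*O) = 4 - 2*O)
g = -686 (g = 14*(-49) = -686)
(g + S(-2)²)² = (-686 + (4 - 2*(-2))²)² = (-686 + (4 + 4)²)² = (-686 + 8²)² = (-686 + 64)² = (-622)² = 386884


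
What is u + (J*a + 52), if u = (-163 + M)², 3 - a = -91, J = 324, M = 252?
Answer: 38429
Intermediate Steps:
a = 94 (a = 3 - 1*(-91) = 3 + 91 = 94)
u = 7921 (u = (-163 + 252)² = 89² = 7921)
u + (J*a + 52) = 7921 + (324*94 + 52) = 7921 + (30456 + 52) = 7921 + 30508 = 38429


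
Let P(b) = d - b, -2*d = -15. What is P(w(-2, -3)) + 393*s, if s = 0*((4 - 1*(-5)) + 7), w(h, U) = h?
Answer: 19/2 ≈ 9.5000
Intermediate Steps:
d = 15/2 (d = -1/2*(-15) = 15/2 ≈ 7.5000)
s = 0 (s = 0*((4 + 5) + 7) = 0*(9 + 7) = 0*16 = 0)
P(b) = 15/2 - b
P(w(-2, -3)) + 393*s = (15/2 - 1*(-2)) + 393*0 = (15/2 + 2) + 0 = 19/2 + 0 = 19/2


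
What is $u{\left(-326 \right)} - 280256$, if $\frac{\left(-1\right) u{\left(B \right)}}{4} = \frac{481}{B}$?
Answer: $- \frac{45680766}{163} \approx -2.8025 \cdot 10^{5}$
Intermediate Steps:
$u{\left(B \right)} = - \frac{1924}{B}$ ($u{\left(B \right)} = - 4 \frac{481}{B} = - \frac{1924}{B}$)
$u{\left(-326 \right)} - 280256 = - \frac{1924}{-326} - 280256 = \left(-1924\right) \left(- \frac{1}{326}\right) - 280256 = \frac{962}{163} - 280256 = - \frac{45680766}{163}$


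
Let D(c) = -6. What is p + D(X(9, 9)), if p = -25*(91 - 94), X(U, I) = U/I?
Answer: 69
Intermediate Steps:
p = 75 (p = -25*(-3) = 75)
p + D(X(9, 9)) = 75 - 6 = 69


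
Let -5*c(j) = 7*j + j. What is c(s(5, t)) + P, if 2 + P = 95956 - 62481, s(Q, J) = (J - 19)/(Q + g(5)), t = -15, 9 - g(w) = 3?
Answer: 1841287/55 ≈ 33478.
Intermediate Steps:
g(w) = 6 (g(w) = 9 - 1*3 = 9 - 3 = 6)
s(Q, J) = (-19 + J)/(6 + Q) (s(Q, J) = (J - 19)/(Q + 6) = (-19 + J)/(6 + Q))
P = 33473 (P = -2 + (95956 - 62481) = -2 + 33475 = 33473)
c(j) = -8*j/5 (c(j) = -(7*j + j)/5 = -8*j/5)
c(s(5, t)) + P = -8*(-19 - 15)/(5*(6 + 5)) + 33473 = -8*(-34)/(5*11) + 33473 = -8*(-34)/55 + 33473 = -8/5*(-34/11) + 33473 = 272/55 + 33473 = 1841287/55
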